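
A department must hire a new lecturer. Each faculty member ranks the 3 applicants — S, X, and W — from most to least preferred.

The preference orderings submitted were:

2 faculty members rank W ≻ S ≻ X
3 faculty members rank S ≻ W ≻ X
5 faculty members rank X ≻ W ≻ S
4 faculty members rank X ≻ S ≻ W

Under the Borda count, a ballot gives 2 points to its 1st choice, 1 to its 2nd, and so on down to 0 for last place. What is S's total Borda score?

12

Borda scores:
  S: 2·1 + 3·2 + 5·0 + 4·1 = 12
  X: 2·0 + 3·0 + 5·2 + 4·2 = 18
  W: 2·2 + 3·1 + 5·1 + 4·0 = 12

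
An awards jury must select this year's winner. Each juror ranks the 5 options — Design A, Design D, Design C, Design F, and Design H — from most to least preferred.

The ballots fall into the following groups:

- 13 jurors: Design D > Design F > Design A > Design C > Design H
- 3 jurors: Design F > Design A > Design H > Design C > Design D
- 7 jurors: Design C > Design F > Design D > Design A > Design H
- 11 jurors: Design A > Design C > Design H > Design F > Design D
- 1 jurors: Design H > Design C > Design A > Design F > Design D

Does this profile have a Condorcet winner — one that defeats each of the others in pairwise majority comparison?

No

Head-to-head results (35 voters total):
Design A vs Design D: Design D wins 20–15.
Design A vs Design C: Design A wins 27–8.
Design A vs Design F: Design F wins 23–12.
Design A vs Design H: Design A wins 34–1.
Design D vs Design C: Design C wins 22–13.
Design D vs Design F: Design F wins 22–13.
Design D vs Design H: Design D wins 20–15.
Design C vs Design F: Design C wins 19–16.
Design C vs Design H: Design C wins 31–4.
Design F vs Design H: Design F wins 23–12.
No candidate beats all others: Design A beats Design C beats Design D beats Design A, a majority cycle.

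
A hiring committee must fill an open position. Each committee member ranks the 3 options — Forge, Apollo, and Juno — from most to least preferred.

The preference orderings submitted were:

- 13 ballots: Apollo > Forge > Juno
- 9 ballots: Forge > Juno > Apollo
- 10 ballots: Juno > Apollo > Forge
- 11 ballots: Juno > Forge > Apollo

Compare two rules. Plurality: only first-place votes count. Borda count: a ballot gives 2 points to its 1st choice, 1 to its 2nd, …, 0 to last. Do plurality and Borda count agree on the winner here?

Plurality first-place counts: Forge 9, Apollo 13, Juno 21 → Juno.
Borda totals: Forge 42, Apollo 36, Juno 51 → Juno.
The two rules agree on Juno.

Yes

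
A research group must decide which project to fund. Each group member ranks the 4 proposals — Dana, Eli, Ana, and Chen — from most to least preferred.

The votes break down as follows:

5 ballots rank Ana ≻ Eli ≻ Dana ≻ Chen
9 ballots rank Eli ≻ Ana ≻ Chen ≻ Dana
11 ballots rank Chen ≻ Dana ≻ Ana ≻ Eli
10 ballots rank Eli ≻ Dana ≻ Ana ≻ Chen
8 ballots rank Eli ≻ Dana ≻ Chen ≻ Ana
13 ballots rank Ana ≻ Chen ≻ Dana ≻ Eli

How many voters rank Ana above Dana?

27

Ballots ranking Ana above Dana: 5+9+13 = 27.
Ballots ranking Dana above Ana: 11+10+8 = 29.
So 27 of 56 voters prefer Ana to Dana.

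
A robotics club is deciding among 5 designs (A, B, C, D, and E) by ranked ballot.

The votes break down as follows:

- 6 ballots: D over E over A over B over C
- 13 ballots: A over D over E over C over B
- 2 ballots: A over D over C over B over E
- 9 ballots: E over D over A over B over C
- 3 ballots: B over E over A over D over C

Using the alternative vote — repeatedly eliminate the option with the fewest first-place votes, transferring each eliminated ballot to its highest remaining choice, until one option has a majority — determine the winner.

Round 1: A 15, E 9, D 6, B 3, C 0. C has the fewest and is eliminated.
Round 2: A 15, E 9, D 6, B 3. B has the fewest and is eliminated.
Round 3: A 15, E 12, D 6. D has the fewest and is eliminated.
Round 4: E 18, A 15. E has a majority.

E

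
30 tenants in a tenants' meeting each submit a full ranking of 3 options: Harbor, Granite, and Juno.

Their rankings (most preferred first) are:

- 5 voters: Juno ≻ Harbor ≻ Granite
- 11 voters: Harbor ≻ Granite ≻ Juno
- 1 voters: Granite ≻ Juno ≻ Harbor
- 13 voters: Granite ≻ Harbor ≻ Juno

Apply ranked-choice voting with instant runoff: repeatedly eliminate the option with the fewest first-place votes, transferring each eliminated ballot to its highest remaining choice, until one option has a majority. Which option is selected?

Round 1: Granite 14, Harbor 11, Juno 5. Juno has the fewest and is eliminated.
Round 2: Harbor 16, Granite 14. Harbor has a majority.

Harbor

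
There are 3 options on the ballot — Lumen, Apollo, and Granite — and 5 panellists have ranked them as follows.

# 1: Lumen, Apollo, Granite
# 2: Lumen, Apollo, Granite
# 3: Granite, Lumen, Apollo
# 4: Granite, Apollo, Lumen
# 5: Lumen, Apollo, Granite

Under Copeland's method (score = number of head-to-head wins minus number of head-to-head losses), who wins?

Pairwise results:
  Lumen vs Apollo: Lumen wins 4–1.
  Lumen vs Granite: Lumen wins 3–2.
  Apollo vs Granite: Apollo wins 3–2.
Copeland scores (wins − losses):
  Lumen: 2 − 0 = 2
  Apollo: 1 − 1 = 0
  Granite: 0 − 2 = -2
Lumen has the best Copeland score.

Lumen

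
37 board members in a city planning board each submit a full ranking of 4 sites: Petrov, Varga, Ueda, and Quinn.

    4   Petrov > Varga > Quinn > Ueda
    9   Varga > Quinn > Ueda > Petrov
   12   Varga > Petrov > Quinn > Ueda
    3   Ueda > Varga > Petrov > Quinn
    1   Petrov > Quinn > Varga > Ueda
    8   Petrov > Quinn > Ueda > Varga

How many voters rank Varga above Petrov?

Ballots ranking Varga above Petrov: 9+12+3 = 24.
Ballots ranking Petrov above Varga: 4+1+8 = 13.
So 24 of 37 voters prefer Varga to Petrov.

24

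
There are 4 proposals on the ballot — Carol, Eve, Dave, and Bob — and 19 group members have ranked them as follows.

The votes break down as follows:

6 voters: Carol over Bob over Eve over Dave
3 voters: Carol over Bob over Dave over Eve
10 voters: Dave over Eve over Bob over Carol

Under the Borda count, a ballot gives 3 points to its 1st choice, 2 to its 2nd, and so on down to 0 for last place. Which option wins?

Borda scores:
  Carol: 6·3 + 3·3 + 10·0 = 27
  Eve: 6·1 + 3·0 + 10·2 = 26
  Dave: 6·0 + 3·1 + 10·3 = 33
  Bob: 6·2 + 3·2 + 10·1 = 28
Dave has the highest total.

Dave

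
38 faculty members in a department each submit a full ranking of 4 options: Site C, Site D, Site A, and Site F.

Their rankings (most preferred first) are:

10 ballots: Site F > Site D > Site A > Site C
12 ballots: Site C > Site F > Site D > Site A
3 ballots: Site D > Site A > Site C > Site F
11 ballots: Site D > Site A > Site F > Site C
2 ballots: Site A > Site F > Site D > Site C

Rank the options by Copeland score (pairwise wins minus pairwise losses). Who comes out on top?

Pairwise results:
  Site C vs Site D: Site D wins 26–12.
  Site C vs Site A: Site A wins 26–12.
  Site C vs Site F: Site F wins 23–15.
  Site D vs Site A: Site D wins 36–2.
  Site D vs Site F: Site F wins 24–14.
  Site A vs Site F: Site F wins 22–16.
Copeland scores (wins − losses):
  Site C: 0 − 3 = -3
  Site D: 2 − 1 = 1
  Site A: 1 − 2 = -1
  Site F: 3 − 0 = 3
Site F has the best Copeland score.

Site F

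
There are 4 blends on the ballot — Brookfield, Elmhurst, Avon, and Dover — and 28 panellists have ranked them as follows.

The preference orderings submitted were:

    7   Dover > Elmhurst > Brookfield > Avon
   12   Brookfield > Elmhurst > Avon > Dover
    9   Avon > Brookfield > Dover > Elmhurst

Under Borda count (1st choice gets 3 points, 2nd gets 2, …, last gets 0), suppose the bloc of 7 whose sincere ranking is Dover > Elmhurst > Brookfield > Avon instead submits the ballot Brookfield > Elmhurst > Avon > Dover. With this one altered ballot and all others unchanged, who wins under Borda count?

Brookfield

Borda totals with the altered ballot: Brookfield 75, Elmhurst 38, Avon 46, Dover 9.
The winner is unchanged: still Brookfield.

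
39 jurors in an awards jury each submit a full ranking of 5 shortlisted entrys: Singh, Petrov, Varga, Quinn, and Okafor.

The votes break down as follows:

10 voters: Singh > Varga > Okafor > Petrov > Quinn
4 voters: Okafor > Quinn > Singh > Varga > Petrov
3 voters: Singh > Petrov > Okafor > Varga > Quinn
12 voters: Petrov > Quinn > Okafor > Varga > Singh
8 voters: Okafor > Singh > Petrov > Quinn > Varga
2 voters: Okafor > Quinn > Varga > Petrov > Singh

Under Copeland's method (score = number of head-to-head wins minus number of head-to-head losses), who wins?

Pairwise results:
  Singh vs Petrov: Singh wins 25–14.
  Singh vs Varga: Singh wins 25–14.
  Singh vs Quinn: Singh wins 21–18.
  Singh vs Okafor: Okafor wins 26–13.
  Petrov vs Varga: Petrov wins 23–16.
  Petrov vs Quinn: Petrov wins 33–6.
  Petrov vs Okafor: Okafor wins 24–15.
  Varga vs Quinn: Quinn wins 26–13.
  Varga vs Okafor: Okafor wins 29–10.
  Quinn vs Okafor: Okafor wins 27–12.
Copeland scores (wins − losses):
  Singh: 3 − 1 = 2
  Petrov: 2 − 2 = 0
  Varga: 0 − 4 = -4
  Quinn: 1 − 3 = -2
  Okafor: 4 − 0 = 4
Okafor has the best Copeland score.

Okafor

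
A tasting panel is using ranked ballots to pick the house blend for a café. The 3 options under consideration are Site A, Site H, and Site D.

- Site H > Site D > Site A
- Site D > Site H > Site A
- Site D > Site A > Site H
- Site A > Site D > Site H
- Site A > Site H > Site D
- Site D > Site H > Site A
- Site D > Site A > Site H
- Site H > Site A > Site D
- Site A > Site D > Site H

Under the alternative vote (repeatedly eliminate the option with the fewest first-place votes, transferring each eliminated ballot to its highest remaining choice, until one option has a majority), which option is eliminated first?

Round 1: Site D 4, Site A 3, Site H 2. Site H has the fewest and is eliminated.
Round 2: Site D 5, Site A 4. Site D has a majority.

Site H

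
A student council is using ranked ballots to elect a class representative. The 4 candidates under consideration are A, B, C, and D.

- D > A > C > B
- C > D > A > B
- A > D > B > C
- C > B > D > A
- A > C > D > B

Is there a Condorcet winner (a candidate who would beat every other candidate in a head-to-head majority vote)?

Head-to-head results (5 voters total):
A vs B: A wins 4–1.
A vs C: A wins 3–2.
A vs D: D wins 3–2.
B vs C: C wins 4–1.
B vs D: D wins 4–1.
C vs D: C wins 3–2.
No candidate beats all others: A beats C beats D beats A, a majority cycle.

No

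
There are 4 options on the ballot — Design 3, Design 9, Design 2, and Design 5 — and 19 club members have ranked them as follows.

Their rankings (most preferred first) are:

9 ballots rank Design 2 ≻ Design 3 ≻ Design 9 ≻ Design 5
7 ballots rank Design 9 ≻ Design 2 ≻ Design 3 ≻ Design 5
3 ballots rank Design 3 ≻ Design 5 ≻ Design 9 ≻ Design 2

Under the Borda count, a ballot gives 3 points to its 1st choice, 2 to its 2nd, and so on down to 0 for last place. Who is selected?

Borda scores:
  Design 3: 9·2 + 7·1 + 3·3 = 34
  Design 9: 9·1 + 7·3 + 3·1 = 33
  Design 2: 9·3 + 7·2 + 3·0 = 41
  Design 5: 9·0 + 7·0 + 3·2 = 6
Design 2 has the highest total.

Design 2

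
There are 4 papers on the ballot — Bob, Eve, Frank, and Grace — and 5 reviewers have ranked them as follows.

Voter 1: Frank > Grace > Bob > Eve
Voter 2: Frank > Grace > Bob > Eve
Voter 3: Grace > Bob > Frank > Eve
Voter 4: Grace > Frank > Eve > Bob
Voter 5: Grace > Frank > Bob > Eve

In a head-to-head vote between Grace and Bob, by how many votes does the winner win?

Ballots ranking Grace above Bob: 5.
Ballots ranking Bob above Grace: 0.
Grace wins 5–0, a margin of 5.

5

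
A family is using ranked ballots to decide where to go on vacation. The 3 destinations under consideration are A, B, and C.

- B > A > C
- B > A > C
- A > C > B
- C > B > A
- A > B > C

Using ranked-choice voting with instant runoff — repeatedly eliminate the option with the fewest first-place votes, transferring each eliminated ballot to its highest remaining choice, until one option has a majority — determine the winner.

Round 1: A 2, B 2, C 1. C has the fewest and is eliminated.
Round 2: B 3, A 2. B has a majority.

B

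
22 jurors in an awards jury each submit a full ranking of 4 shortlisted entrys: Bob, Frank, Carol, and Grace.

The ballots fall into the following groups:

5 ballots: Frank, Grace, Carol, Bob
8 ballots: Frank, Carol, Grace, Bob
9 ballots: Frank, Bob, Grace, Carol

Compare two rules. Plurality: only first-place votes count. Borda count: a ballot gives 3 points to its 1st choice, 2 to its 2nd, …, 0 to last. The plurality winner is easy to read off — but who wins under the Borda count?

Plurality first-place counts: Bob 0, Frank 22, Carol 0, Grace 0 → Frank.
Borda totals: Bob 18, Frank 66, Carol 21, Grace 27 → Frank.

Frank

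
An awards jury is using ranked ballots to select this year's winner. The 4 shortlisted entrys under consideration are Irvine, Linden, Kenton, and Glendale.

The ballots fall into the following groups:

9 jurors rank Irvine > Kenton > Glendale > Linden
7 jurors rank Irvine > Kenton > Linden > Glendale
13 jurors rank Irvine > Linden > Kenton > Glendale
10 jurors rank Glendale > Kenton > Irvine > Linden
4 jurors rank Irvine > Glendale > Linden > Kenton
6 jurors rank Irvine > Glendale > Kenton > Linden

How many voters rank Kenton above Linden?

Ballots ranking Kenton above Linden: 9+7+10+6 = 32.
Ballots ranking Linden above Kenton: 13+4 = 17.
So 32 of 49 voters prefer Kenton to Linden.

32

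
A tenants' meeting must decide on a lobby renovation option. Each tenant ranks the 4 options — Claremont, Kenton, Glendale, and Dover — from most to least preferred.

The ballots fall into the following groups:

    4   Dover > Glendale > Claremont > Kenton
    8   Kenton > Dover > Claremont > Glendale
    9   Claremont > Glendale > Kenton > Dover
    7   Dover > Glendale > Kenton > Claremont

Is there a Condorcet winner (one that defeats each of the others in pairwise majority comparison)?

No

Head-to-head results (28 voters total):
Claremont vs Kenton: Kenton wins 15–13.
Claremont vs Glendale: Claremont wins 17–11.
Claremont vs Dover: Dover wins 19–9.
Kenton vs Glendale: Glendale wins 20–8.
Kenton vs Dover: Kenton wins 17–11.
Glendale vs Dover: Dover wins 19–9.
No candidate beats all others: Claremont beats Glendale beats Kenton beats Claremont, a majority cycle.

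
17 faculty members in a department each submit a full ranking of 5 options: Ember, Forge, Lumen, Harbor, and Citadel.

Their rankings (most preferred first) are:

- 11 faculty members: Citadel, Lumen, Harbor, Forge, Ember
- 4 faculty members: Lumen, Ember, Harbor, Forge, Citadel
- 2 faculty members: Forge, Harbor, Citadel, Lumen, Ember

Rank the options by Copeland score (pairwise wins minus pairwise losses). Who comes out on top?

Pairwise results:
  Ember vs Forge: Forge wins 13–4.
  Ember vs Lumen: Lumen wins 17–0.
  Ember vs Harbor: Harbor wins 13–4.
  Ember vs Citadel: Citadel wins 13–4.
  Forge vs Lumen: Lumen wins 15–2.
  Forge vs Harbor: Harbor wins 15–2.
  Forge vs Citadel: Citadel wins 11–6.
  Lumen vs Harbor: Lumen wins 15–2.
  Lumen vs Citadel: Citadel wins 13–4.
  Harbor vs Citadel: Citadel wins 11–6.
Copeland scores (wins − losses):
  Ember: 0 − 4 = -4
  Forge: 1 − 3 = -2
  Lumen: 3 − 1 = 2
  Harbor: 2 − 2 = 0
  Citadel: 4 − 0 = 4
Citadel has the best Copeland score.

Citadel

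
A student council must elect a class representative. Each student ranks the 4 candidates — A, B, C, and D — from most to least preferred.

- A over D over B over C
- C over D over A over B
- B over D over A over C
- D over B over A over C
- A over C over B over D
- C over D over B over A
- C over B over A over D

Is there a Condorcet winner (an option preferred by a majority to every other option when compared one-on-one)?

No

Head-to-head results (7 voters total):
A vs B: B wins 4–3.
A vs C: A wins 4–3.
A vs D: D wins 4–3.
B vs C: C wins 4–3.
B vs D: D wins 4–3.
C vs D: C wins 4–3.
No candidate beats all others: A beats C beats B beats A, a majority cycle.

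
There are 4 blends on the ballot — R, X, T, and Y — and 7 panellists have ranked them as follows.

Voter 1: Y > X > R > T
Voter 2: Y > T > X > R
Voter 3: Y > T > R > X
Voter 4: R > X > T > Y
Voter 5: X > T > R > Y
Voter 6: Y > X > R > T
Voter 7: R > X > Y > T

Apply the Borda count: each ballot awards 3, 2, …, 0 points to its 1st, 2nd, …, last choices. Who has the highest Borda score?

Y

Borda scores:
  R: 1 + 0 + 1 + 3 + 1 + 1 + 3 = 10
  X: 2 + 1 + 0 + 2 + 3 + 2 + 2 = 12
  T: 0 + 2 + 2 + 1 + 2 + 0 + 0 = 7
  Y: 3 + 3 + 3 + 0 + 0 + 3 + 1 = 13
Y has the highest total.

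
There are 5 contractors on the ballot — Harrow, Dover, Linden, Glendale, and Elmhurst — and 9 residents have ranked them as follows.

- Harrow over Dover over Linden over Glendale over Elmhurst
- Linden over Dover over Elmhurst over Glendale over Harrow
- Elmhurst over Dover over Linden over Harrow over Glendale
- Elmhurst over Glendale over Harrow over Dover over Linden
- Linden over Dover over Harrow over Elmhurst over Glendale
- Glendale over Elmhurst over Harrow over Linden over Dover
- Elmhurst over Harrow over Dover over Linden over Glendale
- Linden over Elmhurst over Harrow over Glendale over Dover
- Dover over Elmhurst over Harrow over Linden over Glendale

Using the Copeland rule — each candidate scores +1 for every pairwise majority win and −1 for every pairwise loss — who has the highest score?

Elmhurst

Pairwise results:
  Harrow vs Dover: Harrow wins 5–4.
  Harrow vs Linden: Harrow wins 5–4.
  Harrow vs Glendale: Harrow wins 6–3.
  Harrow vs Elmhurst: Elmhurst wins 7–2.
  Dover vs Linden: Dover wins 5–4.
  Dover vs Glendale: Dover wins 6–3.
  Dover vs Elmhurst: Elmhurst wins 5–4.
  Linden vs Glendale: Linden wins 7–2.
  Linden vs Elmhurst: Elmhurst wins 5–4.
  Glendale vs Elmhurst: Elmhurst wins 7–2.
Copeland scores (wins − losses):
  Harrow: 3 − 1 = 2
  Dover: 2 − 2 = 0
  Linden: 1 − 3 = -2
  Glendale: 0 − 4 = -4
  Elmhurst: 4 − 0 = 4
Elmhurst has the best Copeland score.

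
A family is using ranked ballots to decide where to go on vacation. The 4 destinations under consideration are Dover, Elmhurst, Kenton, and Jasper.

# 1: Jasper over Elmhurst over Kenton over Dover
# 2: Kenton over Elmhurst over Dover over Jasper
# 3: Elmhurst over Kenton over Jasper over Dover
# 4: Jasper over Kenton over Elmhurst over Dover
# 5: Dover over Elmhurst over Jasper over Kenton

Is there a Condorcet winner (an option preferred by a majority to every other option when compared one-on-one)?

Head-to-head results (5 voters total):
Dover vs Elmhurst: Elmhurst wins 4–1.
Dover vs Kenton: Kenton wins 4–1.
Dover vs Jasper: Jasper wins 3–2.
Elmhurst vs Kenton: Elmhurst wins 3–2.
Elmhurst vs Jasper: Elmhurst wins 3–2.
Kenton vs Jasper: Jasper wins 3–2.
Elmhurst beats each rival — Dover (4–1), Kenton (3–2), Jasper (3–2) — so Elmhurst is the Condorcet winner.

Yes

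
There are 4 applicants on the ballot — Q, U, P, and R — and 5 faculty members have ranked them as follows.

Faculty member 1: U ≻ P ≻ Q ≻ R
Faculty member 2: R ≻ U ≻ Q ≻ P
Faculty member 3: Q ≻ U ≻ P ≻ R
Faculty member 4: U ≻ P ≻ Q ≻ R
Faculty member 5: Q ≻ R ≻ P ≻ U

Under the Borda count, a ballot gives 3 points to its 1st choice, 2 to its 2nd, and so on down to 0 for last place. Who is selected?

U

Borda scores:
  Q: 1 + 1 + 3 + 1 + 3 = 9
  U: 3 + 2 + 2 + 3 + 0 = 10
  P: 2 + 0 + 1 + 2 + 1 = 6
  R: 0 + 3 + 0 + 0 + 2 = 5
U has the highest total.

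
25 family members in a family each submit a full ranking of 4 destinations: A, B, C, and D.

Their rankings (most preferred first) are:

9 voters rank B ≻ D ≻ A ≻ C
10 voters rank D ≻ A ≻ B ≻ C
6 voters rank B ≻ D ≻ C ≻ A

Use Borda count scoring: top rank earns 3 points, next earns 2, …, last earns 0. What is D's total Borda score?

Borda scores:
  A: 9·1 + 10·2 + 6·0 = 29
  B: 9·3 + 10·1 + 6·3 = 55
  C: 9·0 + 10·0 + 6·1 = 6
  D: 9·2 + 10·3 + 6·2 = 60

60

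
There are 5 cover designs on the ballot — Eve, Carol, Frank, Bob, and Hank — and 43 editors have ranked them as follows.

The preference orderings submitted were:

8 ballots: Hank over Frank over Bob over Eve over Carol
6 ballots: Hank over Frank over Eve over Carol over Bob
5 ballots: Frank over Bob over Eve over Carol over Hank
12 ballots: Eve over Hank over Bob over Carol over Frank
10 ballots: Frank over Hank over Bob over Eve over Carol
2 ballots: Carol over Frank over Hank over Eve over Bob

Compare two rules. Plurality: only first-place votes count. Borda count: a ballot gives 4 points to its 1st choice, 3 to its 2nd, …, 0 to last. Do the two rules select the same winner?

No

Plurality first-place counts: Eve 12, Carol 2, Frank 15, Bob 0, Hank 14 → Frank.
Borda totals: Eve 90, Carol 31, Frank 108, Bob 75, Hank 126 → Hank.
The two rules disagree: plurality picks Frank, Borda picks Hank.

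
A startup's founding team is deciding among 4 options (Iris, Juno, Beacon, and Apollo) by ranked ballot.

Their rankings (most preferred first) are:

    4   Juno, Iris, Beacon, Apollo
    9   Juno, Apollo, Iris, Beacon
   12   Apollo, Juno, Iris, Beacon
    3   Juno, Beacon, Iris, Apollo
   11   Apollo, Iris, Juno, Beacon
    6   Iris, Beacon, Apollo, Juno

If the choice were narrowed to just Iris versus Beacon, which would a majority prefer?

Iris

Ballots ranking Iris above Beacon: 4+9+12+11+6 = 42.
Ballots ranking Beacon above Iris: 3.
Iris wins the head-to-head, 42–3.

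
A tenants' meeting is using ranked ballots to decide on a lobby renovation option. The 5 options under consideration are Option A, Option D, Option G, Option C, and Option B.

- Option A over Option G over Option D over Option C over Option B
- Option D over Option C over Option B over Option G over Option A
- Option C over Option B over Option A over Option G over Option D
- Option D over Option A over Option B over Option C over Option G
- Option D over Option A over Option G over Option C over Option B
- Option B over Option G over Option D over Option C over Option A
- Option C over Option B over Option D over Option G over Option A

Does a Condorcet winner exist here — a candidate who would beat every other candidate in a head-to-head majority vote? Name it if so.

Head-to-head results (7 voters total):
Option A vs Option D: Option D wins 5–2.
Option A vs Option G: Option A wins 4–3.
Option A vs Option C: Option C wins 4–3.
Option A vs Option B: Option B wins 4–3.
Option D vs Option G: Option D wins 4–3.
Option D vs Option C: Option D wins 5–2.
Option D vs Option B: Option D wins 4–3.
Option G vs Option C: Option C wins 4–3.
Option G vs Option B: Option B wins 5–2.
Option C vs Option B: Option C wins 5–2.
Option D beats each rival — Option A (5–2), Option G (4–3), Option C (5–2), Option B (4–3) — so Option D is the Condorcet winner.

Option D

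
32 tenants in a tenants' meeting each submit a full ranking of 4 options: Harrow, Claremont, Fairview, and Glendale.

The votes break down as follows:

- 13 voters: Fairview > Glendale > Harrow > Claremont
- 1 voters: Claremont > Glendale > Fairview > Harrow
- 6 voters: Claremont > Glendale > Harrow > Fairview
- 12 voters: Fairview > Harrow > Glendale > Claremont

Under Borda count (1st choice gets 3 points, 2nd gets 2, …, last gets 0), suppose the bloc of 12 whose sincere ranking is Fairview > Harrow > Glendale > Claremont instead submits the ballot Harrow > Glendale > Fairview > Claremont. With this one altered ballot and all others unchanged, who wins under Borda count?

Borda totals with the altered ballot: Harrow 55, Claremont 21, Fairview 52, Glendale 64.
The switch changes the winner from Fairview to Glendale.

Glendale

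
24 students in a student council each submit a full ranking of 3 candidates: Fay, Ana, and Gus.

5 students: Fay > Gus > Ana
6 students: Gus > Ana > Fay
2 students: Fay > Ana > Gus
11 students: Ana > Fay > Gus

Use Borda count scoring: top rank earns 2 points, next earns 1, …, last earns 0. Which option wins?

Borda scores:
  Fay: 5·2 + 6·0 + 2·2 + 11·1 = 25
  Ana: 5·0 + 6·1 + 2·1 + 11·2 = 30
  Gus: 5·1 + 6·2 + 2·0 + 11·0 = 17
Ana has the highest total.

Ana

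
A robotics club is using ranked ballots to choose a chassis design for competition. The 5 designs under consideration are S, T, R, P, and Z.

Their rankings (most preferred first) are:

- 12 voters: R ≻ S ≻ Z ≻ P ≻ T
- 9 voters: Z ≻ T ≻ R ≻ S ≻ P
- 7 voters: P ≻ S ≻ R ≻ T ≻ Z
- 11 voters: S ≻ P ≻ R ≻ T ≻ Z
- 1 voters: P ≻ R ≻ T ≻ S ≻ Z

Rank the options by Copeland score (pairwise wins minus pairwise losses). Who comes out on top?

R

Pairwise results:
  S vs T: S wins 30–10.
  S vs R: R wins 22–18.
  S vs P: S wins 32–8.
  S vs Z: S wins 31–9.
  T vs R: R wins 31–9.
  T vs P: P wins 31–9.
  T vs Z: Z wins 21–19.
  R vs P: R wins 21–19.
  R vs Z: R wins 31–9.
  P vs Z: Z wins 21–19.
Copeland scores (wins − losses):
  S: 3 − 1 = 2
  T: 0 − 4 = -4
  R: 4 − 0 = 4
  P: 1 − 3 = -2
  Z: 2 − 2 = 0
R has the best Copeland score.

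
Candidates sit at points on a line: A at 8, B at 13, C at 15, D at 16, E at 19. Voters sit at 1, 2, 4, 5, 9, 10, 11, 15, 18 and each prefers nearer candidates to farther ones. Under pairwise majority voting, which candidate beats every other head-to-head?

With single-peaked preferences on a line, the Condorcet winner is the candidate closest to the median voter.
The median voter (position 9) is closest to A at 8.
Check: A vs E — voters closer to A: 7 of 9.

A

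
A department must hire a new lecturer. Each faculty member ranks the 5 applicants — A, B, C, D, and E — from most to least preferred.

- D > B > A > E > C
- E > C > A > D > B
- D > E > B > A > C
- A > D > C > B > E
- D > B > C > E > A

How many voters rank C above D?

1

Ballots ranking C above D: 1.
Ballots ranking D above C: 4.
So 1 of 5 voters prefer C to D.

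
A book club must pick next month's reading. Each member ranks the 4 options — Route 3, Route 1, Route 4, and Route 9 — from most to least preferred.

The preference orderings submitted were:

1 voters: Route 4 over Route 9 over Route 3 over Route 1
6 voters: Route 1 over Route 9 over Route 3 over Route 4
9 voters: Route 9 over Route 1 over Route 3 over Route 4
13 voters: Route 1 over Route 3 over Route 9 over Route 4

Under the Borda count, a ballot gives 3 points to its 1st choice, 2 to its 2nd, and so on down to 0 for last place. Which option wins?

Borda scores:
  Route 3: 1 + 6·1 + 9·1 + 13·2 = 42
  Route 1: 0 + 6·3 + 9·2 + 13·3 = 75
  Route 4: 3 + 6·0 + 9·0 + 13·0 = 3
  Route 9: 2 + 6·2 + 9·3 + 13·1 = 54
Route 1 has the highest total.

Route 1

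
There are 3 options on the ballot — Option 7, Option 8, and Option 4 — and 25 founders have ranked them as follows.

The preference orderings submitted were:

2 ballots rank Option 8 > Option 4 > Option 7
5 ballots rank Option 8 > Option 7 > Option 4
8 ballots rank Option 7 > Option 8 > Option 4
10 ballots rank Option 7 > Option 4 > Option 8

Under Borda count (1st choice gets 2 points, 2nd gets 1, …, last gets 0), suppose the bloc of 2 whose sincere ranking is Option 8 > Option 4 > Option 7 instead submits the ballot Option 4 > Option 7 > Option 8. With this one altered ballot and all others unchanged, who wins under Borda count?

Option 7

Borda totals with the altered ballot: Option 7 43, Option 8 18, Option 4 14.
The winner is unchanged: still Option 7.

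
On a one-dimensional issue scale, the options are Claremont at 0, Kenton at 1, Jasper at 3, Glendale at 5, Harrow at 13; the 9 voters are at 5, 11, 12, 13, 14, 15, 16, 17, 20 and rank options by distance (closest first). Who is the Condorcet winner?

With single-peaked preferences on a line, the Condorcet winner is the candidate closest to the median voter.
The median voter (position 14) is closest to Harrow at 13.
Check: Harrow vs Kenton — voters closer to Harrow: 8 of 9.

Harrow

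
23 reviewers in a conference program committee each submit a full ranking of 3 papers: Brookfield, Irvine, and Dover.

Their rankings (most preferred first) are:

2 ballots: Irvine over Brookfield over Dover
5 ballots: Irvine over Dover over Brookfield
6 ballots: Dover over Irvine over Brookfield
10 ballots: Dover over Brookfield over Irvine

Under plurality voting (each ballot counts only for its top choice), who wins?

First-place vote totals:
  Brookfield: 0
  Irvine: 7
  Dover: 16
Dover has the most first-place votes.

Dover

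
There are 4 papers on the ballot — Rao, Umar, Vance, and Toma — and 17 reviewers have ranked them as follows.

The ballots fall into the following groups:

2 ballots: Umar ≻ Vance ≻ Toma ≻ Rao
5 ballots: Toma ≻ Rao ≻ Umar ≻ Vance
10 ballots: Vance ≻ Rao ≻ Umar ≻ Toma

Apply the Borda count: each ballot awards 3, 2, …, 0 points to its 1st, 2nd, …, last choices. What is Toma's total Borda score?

17

Borda scores:
  Rao: 2·0 + 5·2 + 10·2 = 30
  Umar: 2·3 + 5·1 + 10·1 = 21
  Vance: 2·2 + 5·0 + 10·3 = 34
  Toma: 2·1 + 5·3 + 10·0 = 17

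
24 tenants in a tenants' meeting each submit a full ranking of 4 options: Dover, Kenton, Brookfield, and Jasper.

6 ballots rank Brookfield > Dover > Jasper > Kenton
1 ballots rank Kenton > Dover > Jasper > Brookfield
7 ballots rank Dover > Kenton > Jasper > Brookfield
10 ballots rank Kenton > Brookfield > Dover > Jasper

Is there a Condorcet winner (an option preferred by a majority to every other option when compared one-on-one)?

No

Head-to-head results (24 voters total):
Dover vs Kenton: Dover wins 13–11.
Dover vs Brookfield: Brookfield wins 16–8.
Dover vs Jasper: Dover wins 24–0.
Kenton vs Brookfield: Kenton wins 18–6.
Kenton vs Jasper: Kenton wins 18–6.
Brookfield vs Jasper: Brookfield wins 16–8.
No candidate beats all others: Dover beats Kenton beats Brookfield beats Dover, a majority cycle.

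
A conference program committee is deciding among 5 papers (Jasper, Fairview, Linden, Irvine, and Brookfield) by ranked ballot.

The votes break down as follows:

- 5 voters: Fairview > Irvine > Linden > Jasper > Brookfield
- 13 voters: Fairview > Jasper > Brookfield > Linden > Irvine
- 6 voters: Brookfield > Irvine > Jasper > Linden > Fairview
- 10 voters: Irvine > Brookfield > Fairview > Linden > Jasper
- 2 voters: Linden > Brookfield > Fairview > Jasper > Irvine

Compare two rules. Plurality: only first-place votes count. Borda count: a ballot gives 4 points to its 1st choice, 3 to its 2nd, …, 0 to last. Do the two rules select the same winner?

Yes

Plurality first-place counts: Jasper 0, Fairview 18, Linden 2, Irvine 10, Brookfield 6 → Fairview.
Borda totals: Jasper 58, Fairview 96, Linden 47, Irvine 73, Brookfield 86 → Fairview.
The two rules agree on Fairview.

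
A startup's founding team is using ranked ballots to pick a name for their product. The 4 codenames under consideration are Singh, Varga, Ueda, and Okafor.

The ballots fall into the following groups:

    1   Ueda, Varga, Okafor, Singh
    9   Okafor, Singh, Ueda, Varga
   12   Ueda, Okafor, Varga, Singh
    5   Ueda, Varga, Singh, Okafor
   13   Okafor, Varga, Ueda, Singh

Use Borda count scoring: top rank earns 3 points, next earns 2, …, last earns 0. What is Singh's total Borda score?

Borda scores:
  Singh: 0 + 9·2 + 12·0 + 5·1 + 13·0 = 23
  Varga: 2 + 9·0 + 12·1 + 5·2 + 13·2 = 50
  Ueda: 3 + 9·1 + 12·3 + 5·3 + 13·1 = 76
  Okafor: 1 + 9·3 + 12·2 + 5·0 + 13·3 = 91

23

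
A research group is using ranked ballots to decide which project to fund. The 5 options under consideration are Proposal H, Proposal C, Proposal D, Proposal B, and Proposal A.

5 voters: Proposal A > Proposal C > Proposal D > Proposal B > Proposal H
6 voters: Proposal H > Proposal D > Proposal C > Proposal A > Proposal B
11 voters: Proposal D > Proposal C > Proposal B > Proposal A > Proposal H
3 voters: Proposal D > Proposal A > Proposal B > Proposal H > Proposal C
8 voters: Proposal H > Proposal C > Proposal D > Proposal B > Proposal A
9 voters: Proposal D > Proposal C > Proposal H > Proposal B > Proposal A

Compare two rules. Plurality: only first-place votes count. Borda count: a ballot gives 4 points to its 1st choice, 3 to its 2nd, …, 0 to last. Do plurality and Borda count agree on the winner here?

Plurality first-place counts: Proposal H 14, Proposal C 0, Proposal D 23, Proposal B 0, Proposal A 5 → Proposal D.
Borda totals: Proposal H 77, Proposal C 111, Proposal D 136, Proposal B 50, Proposal A 46 → Proposal D.
The two rules agree on Proposal D.

Yes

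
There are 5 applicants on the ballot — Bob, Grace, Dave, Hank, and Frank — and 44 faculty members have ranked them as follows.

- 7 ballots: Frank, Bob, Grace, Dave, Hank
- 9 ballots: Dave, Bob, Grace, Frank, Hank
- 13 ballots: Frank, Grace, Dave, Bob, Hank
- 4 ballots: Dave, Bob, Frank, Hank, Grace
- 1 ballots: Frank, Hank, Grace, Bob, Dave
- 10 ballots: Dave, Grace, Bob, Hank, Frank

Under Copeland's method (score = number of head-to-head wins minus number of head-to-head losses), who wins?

Pairwise results:
  Bob vs Grace: Grace wins 24–20.
  Bob vs Dave: Dave wins 36–8.
  Bob vs Hank: Bob wins 43–1.
  Bob vs Frank: Bob wins 23–21.
  Grace vs Dave: Dave wins 23–21.
  Grace vs Hank: Grace wins 39–5.
  Grace vs Frank: Frank wins 25–19.
  Dave vs Hank: Dave wins 43–1.
  Dave vs Frank: Dave wins 23–21.
  Hank vs Frank: Frank wins 34–10.
Copeland scores (wins − losses):
  Bob: 2 − 2 = 0
  Grace: 2 − 2 = 0
  Dave: 4 − 0 = 4
  Hank: 0 − 4 = -4
  Frank: 2 − 2 = 0
Dave has the best Copeland score.

Dave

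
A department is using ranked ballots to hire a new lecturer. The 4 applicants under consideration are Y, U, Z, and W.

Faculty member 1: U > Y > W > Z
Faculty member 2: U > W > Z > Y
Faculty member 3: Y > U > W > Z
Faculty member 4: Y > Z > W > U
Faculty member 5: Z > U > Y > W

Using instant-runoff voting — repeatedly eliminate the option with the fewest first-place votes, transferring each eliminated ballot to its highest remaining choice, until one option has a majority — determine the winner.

U

Round 1: Y 2, U 2, Z 1, W 0. W has the fewest and is eliminated.
Round 2: Y 2, U 2, Z 1. Z has the fewest and is eliminated.
Round 3: U 3, Y 2. U has a majority.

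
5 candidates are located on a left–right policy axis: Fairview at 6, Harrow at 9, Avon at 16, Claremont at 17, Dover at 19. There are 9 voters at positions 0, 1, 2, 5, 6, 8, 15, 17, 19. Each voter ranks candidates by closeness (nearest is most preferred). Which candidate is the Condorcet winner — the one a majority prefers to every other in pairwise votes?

With single-peaked preferences on a line, the Condorcet winner is the candidate closest to the median voter.
The median voter (position 6) is closest to Fairview at 6.
Check: Fairview vs Harrow — voters closer to Fairview: 5 of 9.

Fairview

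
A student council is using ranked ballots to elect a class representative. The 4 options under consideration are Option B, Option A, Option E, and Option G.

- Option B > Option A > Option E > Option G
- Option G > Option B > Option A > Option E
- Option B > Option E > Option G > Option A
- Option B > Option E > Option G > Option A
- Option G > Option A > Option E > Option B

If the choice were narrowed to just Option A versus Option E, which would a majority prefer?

Ballots ranking Option A above Option E: 3.
Ballots ranking Option E above Option A: 2.
Option A wins the head-to-head, 3–2.

Option A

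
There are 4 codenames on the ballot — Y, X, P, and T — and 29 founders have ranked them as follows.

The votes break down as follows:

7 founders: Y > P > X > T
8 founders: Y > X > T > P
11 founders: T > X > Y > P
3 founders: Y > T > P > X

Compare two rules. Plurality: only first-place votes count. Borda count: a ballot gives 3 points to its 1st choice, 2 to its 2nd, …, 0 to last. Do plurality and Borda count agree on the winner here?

Plurality first-place counts: Y 18, X 0, P 0, T 11 → Y.
Borda totals: Y 65, X 45, P 17, T 47 → Y.
The two rules agree on Y.

Yes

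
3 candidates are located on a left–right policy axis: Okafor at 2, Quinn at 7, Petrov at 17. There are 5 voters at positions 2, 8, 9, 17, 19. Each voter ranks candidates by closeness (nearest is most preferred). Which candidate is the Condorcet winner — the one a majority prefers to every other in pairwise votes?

With single-peaked preferences on a line, the Condorcet winner is the candidate closest to the median voter.
The median voter (position 9) is closest to Quinn at 7.
Check: Quinn vs Petrov — voters closer to Quinn: 3 of 5.

Quinn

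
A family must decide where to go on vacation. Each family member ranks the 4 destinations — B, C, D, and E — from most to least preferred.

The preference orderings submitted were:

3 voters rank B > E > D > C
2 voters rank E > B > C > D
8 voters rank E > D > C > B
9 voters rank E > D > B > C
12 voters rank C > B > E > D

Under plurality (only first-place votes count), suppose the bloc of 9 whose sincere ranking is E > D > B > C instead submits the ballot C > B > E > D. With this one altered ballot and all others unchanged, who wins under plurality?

First-place totals with the altered ballot: B 3, C 21, D 0, E 10.
The switch changes the winner from E to C.

C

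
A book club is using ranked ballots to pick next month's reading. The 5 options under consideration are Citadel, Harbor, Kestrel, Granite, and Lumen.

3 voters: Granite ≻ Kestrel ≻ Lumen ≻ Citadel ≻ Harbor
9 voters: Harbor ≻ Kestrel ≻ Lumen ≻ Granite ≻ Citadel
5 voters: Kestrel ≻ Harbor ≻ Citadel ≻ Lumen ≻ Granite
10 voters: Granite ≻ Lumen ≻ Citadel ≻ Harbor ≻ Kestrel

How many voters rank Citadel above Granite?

Ballots ranking Citadel above Granite: 5.
Ballots ranking Granite above Citadel: 3+9+10 = 22.
So 5 of 27 voters prefer Citadel to Granite.

5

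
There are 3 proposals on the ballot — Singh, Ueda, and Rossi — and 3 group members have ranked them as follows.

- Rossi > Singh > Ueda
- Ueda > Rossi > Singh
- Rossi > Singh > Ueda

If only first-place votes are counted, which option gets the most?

First-place vote totals:
  Singh: 0
  Ueda: 1
  Rossi: 2
Rossi has the most first-place votes.

Rossi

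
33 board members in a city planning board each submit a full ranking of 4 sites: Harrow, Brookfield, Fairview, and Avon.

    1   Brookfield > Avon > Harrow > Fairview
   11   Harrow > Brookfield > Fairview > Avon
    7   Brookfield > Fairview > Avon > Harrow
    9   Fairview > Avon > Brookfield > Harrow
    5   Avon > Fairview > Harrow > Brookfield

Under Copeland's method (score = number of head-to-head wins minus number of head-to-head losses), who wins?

Pairwise results:
  Harrow vs Brookfield: Brookfield wins 17–16.
  Harrow vs Fairview: Fairview wins 21–12.
  Harrow vs Avon: Avon wins 22–11.
  Brookfield vs Fairview: Brookfield wins 19–14.
  Brookfield vs Avon: Brookfield wins 19–14.
  Fairview vs Avon: Fairview wins 27–6.
Copeland scores (wins − losses):
  Harrow: 0 − 3 = -3
  Brookfield: 3 − 0 = 3
  Fairview: 2 − 1 = 1
  Avon: 1 − 2 = -1
Brookfield has the best Copeland score.

Brookfield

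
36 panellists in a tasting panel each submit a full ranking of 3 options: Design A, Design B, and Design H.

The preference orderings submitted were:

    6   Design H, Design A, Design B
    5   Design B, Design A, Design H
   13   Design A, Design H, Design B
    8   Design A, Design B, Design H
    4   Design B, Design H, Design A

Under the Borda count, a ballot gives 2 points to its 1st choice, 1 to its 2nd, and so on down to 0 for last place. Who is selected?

Design A

Borda scores:
  Design A: 6·1 + 5·1 + 13·2 + 8·2 + 4·0 = 53
  Design B: 6·0 + 5·2 + 13·0 + 8·1 + 4·2 = 26
  Design H: 6·2 + 5·0 + 13·1 + 8·0 + 4·1 = 29
Design A has the highest total.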